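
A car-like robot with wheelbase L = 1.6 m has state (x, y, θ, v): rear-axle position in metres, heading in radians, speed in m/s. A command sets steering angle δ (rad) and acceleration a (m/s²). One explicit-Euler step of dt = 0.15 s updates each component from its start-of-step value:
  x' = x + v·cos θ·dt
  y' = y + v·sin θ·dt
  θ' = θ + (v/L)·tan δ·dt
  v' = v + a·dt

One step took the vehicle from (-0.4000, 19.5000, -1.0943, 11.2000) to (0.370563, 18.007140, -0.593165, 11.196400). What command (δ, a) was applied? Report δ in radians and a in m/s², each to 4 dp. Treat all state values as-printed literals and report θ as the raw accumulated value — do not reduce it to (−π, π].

a = (v'−v)/dt = (-0.003600)/0.15 = -0.0240
Δθ = θ'−θ = 0.501135;  (v·dt/L) = 11.2000·0.15/1.6 = 1.050000
tan δ = Δθ·L/(v·dt) = 0.477271  →  δ = 0.4453

δ = 0.4453, a = -0.0240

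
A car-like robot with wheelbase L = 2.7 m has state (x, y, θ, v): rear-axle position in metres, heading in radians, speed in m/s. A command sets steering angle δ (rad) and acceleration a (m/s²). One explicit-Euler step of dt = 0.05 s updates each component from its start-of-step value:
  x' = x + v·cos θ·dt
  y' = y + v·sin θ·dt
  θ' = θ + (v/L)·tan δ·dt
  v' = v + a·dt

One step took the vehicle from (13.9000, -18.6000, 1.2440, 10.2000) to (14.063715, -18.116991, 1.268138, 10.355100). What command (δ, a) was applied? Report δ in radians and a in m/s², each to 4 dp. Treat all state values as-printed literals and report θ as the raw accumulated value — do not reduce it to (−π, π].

a = (v'−v)/dt = (0.155100)/0.05 = 3.1020
Δθ = θ'−θ = 0.024138;  (v·dt/L) = 10.2000·0.05/2.7 = 0.188889
tan δ = Δθ·L/(v·dt) = 0.127789  →  δ = 0.1271

δ = 0.1271, a = 3.1020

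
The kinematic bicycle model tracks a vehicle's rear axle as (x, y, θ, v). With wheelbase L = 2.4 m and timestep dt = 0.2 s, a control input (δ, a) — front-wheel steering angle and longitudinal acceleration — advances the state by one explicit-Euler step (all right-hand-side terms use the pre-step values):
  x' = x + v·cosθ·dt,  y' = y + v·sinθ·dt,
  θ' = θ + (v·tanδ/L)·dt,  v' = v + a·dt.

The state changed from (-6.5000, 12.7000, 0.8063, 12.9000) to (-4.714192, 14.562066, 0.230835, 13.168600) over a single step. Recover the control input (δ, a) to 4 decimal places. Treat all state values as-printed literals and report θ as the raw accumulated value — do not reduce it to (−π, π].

a = (v'−v)/dt = (0.268600)/0.2 = 1.3430
Δθ = θ'−θ = -0.575465;  (v·dt/L) = 12.9000·0.2/2.4 = 1.075000
tan δ = Δθ·L/(v·dt) = -0.535316  →  δ = -0.4915

δ = -0.4915, a = 1.3430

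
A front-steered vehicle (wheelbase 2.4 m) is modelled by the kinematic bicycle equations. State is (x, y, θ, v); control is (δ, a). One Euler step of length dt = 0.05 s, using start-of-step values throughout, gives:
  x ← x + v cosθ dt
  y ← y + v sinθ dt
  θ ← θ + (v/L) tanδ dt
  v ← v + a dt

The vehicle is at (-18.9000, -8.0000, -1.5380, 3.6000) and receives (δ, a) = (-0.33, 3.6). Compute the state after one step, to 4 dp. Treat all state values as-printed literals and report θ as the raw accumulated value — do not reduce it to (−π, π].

x' = -18.9000 + 3.6000·cos(-1.5380)·0.05 = -18.8941
y' = -8.0000 + 3.6000·sin(-1.5380)·0.05 = -8.1799
θ' = -1.5380 + (3.6000/2.4)·tan(-0.33)·0.05 = -1.5637
v' = 3.6000 + 3.6000·0.05 = 3.7800

(-18.8941, -8.1799, -1.5637, 3.7800)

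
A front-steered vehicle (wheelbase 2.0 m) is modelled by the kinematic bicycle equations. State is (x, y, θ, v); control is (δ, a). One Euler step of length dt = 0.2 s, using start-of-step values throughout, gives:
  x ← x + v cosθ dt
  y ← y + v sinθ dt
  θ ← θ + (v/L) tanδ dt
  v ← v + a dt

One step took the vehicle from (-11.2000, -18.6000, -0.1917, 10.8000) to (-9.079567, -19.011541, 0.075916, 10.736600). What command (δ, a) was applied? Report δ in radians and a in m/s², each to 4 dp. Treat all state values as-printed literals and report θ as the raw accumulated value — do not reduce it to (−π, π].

δ = 0.2429, a = -0.3170

a = (v'−v)/dt = (-0.063400)/0.2 = -0.3170
Δθ = θ'−θ = 0.267616;  (v·dt/L) = 10.8000·0.2/2.0 = 1.080000
tan δ = Δθ·L/(v·dt) = 0.247793  →  δ = 0.2429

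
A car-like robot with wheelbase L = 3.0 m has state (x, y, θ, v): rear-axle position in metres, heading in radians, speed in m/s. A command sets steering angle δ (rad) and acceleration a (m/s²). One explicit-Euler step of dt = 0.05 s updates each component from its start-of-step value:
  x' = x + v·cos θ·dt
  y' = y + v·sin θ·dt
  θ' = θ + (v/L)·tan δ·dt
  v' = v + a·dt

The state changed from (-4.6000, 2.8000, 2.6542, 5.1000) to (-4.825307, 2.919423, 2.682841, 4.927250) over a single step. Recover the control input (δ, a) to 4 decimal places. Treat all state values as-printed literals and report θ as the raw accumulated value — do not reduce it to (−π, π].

δ = 0.3250, a = -3.4550

a = (v'−v)/dt = (-0.172750)/0.05 = -3.4550
Δθ = θ'−θ = 0.028641;  (v·dt/L) = 5.1000·0.05/3.0 = 0.085000
tan δ = Δθ·L/(v·dt) = 0.336953  →  δ = 0.3250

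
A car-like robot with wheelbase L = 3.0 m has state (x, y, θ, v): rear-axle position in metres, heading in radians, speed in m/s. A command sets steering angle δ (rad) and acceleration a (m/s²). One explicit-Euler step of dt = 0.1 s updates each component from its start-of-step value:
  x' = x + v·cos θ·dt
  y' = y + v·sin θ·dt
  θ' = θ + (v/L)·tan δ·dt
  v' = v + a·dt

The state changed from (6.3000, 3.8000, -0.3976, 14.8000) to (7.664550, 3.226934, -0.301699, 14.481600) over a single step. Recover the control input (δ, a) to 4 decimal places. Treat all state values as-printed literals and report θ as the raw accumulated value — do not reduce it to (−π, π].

δ = 0.1920, a = -3.1840

a = (v'−v)/dt = (-0.318400)/0.1 = -3.1840
Δθ = θ'−θ = 0.095901;  (v·dt/L) = 14.8000·0.1/3.0 = 0.493333
tan δ = Δθ·L/(v·dt) = 0.194394  →  δ = 0.1920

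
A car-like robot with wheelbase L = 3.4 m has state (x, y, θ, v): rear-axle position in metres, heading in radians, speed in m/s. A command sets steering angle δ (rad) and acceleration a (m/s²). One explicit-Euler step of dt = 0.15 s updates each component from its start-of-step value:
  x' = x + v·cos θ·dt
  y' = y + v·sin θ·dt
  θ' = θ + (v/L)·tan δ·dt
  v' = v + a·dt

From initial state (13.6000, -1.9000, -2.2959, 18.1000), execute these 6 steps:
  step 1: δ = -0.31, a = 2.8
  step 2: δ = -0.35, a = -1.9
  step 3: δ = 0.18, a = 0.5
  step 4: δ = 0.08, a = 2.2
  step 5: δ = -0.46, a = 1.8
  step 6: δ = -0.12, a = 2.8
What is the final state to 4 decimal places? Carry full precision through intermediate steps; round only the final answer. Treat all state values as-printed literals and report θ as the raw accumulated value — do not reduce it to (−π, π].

(-0.8896, -9.0463, -3.1468, 19.3300)

after step 1 (δ=-0.31, a=2.8): (11.799377, -3.931989, -2.551691, 18.520000)
after step 2 (δ=-0.35, a=-1.9): (9.490872, -5.477333, -2.849941, 18.235000)
after step 3 (δ=0.18, a=0.5): (6.871131, -6.263813, -2.703549, 18.310000)
after step 4 (δ=0.08, a=2.2): (4.383946, -7.428792, -2.638787, 18.640000)
after step 5 (δ=-0.46, a=1.8): (1.933996, -8.776145, -3.046221, 18.910000)
after step 6 (δ=-0.12, a=2.8): (-0.889614, -9.046257, -3.146816, 19.330000)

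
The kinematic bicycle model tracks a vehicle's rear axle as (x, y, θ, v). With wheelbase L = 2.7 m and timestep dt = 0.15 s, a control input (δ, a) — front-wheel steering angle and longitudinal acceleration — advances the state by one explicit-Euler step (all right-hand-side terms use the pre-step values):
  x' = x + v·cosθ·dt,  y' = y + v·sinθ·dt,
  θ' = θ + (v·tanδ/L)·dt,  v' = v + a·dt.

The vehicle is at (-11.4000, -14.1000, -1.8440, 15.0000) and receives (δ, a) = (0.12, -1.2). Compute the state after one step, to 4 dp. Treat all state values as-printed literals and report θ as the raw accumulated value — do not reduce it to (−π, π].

x' = -11.4000 + 15.0000·cos(-1.8440)·0.15 = -12.0071
y' = -14.1000 + 15.0000·sin(-1.8440)·0.15 = -16.2666
θ' = -1.8440 + (15.0000/2.7)·tan(0.12)·0.15 = -1.7435
v' = 15.0000 − 1.2000·0.15 = 14.8200

(-12.0071, -16.2666, -1.7435, 14.8200)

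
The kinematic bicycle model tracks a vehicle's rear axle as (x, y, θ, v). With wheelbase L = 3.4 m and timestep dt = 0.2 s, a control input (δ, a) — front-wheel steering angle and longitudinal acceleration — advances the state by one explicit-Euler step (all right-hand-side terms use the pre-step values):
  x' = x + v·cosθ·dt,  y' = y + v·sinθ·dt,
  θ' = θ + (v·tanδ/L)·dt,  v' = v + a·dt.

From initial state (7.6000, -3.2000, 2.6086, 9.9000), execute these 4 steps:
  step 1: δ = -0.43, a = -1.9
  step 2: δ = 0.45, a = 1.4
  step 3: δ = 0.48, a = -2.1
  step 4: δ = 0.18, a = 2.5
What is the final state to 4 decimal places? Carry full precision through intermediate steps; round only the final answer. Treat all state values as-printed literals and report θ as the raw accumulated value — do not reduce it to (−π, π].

after step 1 (δ=-0.43, a=-1.9): (5.894645, -2.193936, 2.341521, 9.520000)
after step 2 (δ=0.45, a=1.4): (4.568214, -0.827995, 2.612032, 9.800000)
after step 3 (δ=0.48, a=-2.1): (2.876677, 0.162109, 2.912148, 9.380000)
after step 4 (δ=0.18, a=2.5): (1.049842, 0.588779, 3.012553, 9.880000)

(1.0498, 0.5888, 3.0126, 9.8800)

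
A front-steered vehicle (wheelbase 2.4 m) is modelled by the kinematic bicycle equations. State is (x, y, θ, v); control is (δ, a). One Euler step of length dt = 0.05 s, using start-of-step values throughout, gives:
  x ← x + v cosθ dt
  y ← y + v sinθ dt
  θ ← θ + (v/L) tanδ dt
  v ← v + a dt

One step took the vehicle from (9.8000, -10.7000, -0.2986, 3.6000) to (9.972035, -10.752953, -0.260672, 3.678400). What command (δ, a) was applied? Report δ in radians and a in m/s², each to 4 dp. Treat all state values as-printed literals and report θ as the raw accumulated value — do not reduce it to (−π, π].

a = (v'−v)/dt = (0.078400)/0.05 = 1.5680
Δθ = θ'−θ = 0.037928;  (v·dt/L) = 3.6000·0.05/2.4 = 0.075000
tan δ = Δθ·L/(v·dt) = 0.505707  →  δ = 0.4682

δ = 0.4682, a = 1.5680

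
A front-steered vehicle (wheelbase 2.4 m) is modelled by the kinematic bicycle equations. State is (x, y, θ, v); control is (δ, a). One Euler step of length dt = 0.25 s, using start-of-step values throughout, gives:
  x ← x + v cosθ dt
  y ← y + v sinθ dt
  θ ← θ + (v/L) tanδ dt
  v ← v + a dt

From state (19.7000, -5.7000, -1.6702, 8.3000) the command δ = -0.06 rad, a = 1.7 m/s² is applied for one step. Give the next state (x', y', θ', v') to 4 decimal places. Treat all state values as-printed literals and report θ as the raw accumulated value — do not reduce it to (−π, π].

(19.4941, -7.7648, -1.7221, 8.7250)

x' = 19.7000 + 8.3000·cos(-1.6702)·0.25 = 19.4941
y' = -5.7000 + 8.3000·sin(-1.6702)·0.25 = -7.7648
θ' = -1.6702 + (8.3000/2.4)·tan(-0.06)·0.25 = -1.7221
v' = 8.3000 + 1.7000·0.25 = 8.7250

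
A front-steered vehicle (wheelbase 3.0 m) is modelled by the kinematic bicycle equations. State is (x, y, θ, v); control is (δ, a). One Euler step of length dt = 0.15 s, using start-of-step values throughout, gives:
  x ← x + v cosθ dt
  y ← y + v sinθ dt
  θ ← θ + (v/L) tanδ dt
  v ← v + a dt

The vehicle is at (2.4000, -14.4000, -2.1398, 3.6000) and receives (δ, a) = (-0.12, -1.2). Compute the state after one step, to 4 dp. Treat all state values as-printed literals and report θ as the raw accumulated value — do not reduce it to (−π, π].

x' = 2.4000 + 3.6000·cos(-2.1398)·0.15 = 2.1091
y' = -14.4000 + 3.6000·sin(-2.1398)·0.15 = -14.8549
θ' = -2.1398 + (3.6000/3.0)·tan(-0.12)·0.15 = -2.1615
v' = 3.6000 − 1.2000·0.15 = 3.4200

(2.1091, -14.8549, -2.1615, 3.4200)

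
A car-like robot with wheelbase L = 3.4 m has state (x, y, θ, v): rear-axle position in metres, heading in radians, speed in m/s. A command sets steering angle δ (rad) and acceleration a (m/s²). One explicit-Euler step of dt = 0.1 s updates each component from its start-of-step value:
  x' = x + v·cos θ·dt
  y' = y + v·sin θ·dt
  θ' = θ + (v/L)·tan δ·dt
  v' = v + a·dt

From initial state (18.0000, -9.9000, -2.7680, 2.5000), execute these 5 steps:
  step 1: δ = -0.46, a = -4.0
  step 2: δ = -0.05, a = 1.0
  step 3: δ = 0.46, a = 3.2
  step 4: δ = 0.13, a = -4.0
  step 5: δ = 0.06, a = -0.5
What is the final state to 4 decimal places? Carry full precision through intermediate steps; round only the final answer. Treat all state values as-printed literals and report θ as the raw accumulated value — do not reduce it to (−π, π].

after step 1 (δ=-0.46, a=-4.0): (17.767244, -9.991241, -2.804430, 2.100000)
after step 2 (δ=-0.05, a=1.0): (17.569068, -10.060711, -2.807521, 2.200000)
after step 3 (δ=0.46, a=3.2): (17.361231, -10.132847, -2.775462, 2.520000)
after step 4 (δ=0.13, a=-4.0): (17.125933, -10.223064, -2.765772, 2.120000)
after step 5 (δ=0.06, a=-0.5): (16.928730, -10.300876, -2.762027, 2.070000)

(16.9287, -10.3009, -2.7620, 2.0700)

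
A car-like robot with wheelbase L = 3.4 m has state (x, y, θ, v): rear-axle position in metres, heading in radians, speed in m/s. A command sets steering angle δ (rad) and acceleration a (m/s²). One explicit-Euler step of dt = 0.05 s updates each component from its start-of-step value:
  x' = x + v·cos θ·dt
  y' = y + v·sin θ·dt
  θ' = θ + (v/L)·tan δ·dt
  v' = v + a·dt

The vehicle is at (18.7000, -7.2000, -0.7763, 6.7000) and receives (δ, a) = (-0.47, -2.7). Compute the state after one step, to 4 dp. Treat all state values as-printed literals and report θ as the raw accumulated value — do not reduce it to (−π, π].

x' = 18.7000 + 6.7000·cos(-0.7763)·0.05 = 18.9390
y' = -7.2000 + 6.7000·sin(-0.7763)·0.05 = -7.4347
θ' = -0.7763 + (6.7000/3.4)·tan(-0.47)·0.05 = -0.8263
v' = 6.7000 − 2.7000·0.05 = 6.5650

(18.9390, -7.4347, -0.8263, 6.5650)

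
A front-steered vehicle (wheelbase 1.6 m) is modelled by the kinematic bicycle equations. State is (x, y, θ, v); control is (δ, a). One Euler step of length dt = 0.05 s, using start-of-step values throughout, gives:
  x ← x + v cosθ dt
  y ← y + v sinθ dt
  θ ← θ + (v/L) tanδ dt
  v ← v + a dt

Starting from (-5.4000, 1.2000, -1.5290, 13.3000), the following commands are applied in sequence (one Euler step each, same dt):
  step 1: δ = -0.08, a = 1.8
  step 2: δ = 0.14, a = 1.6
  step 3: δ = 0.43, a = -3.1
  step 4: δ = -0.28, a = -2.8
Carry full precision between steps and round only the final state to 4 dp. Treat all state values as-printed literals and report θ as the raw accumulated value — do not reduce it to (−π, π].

(-5.1497, -1.4492, -1.4300, 13.1750)

after step 1 (δ=-0.08, a=1.8): (-5.372214, 0.535581, -1.562321, 13.390000)
after step 2 (δ=0.14, a=1.6): (-5.366539, -0.133895, -1.503354, 13.470000)
after step 3 (δ=0.43, a=-3.1): (-5.321152, -0.805864, -1.310303, 13.315000)
after step 4 (δ=-0.28, a=-2.8): (-5.149683, -1.449154, -1.429953, 13.175000)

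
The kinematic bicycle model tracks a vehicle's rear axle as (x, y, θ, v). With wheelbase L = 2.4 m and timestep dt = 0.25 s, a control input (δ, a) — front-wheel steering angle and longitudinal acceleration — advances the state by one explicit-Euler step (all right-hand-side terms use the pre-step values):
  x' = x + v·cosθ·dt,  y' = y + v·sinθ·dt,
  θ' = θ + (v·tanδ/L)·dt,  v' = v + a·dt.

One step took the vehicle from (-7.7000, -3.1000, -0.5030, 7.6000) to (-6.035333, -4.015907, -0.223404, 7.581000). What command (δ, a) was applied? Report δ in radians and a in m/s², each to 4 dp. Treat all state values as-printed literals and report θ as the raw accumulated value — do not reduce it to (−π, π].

a = (v'−v)/dt = (-0.019000)/0.25 = -0.0760
Δθ = θ'−θ = 0.279596;  (v·dt/L) = 7.6000·0.25/2.4 = 0.791667
tan δ = Δθ·L/(v·dt) = 0.353174  →  δ = 0.3395

δ = 0.3395, a = -0.0760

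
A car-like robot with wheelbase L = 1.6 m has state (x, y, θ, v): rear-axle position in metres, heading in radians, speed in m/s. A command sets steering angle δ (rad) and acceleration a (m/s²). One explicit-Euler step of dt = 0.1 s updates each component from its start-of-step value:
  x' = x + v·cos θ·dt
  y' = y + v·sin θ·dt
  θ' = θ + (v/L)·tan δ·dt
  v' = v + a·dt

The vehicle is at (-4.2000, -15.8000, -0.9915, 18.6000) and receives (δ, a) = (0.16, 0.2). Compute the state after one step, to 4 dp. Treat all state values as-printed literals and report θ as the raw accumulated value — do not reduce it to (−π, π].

x' = -4.2000 + 18.6000·cos(-0.9915)·0.1 = -3.1818
y' = -15.8000 + 18.6000·sin(-0.9915)·0.1 = -17.3565
θ' = -0.9915 + (18.6000/1.6)·tan(0.16)·0.1 = -0.8039
v' = 18.6000 + 0.2000·0.1 = 18.6200

(-3.1818, -17.3565, -0.8039, 18.6200)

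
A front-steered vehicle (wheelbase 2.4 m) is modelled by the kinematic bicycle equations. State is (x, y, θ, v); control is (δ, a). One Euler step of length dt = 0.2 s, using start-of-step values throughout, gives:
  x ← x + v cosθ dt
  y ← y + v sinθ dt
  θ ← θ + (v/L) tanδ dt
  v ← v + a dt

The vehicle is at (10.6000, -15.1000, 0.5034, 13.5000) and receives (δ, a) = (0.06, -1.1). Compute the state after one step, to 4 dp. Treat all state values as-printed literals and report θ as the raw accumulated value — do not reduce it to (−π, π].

x' = 10.6000 + 13.5000·cos(0.5034)·0.2 = 12.9651
y' = -15.1000 + 13.5000·sin(0.5034)·0.2 = -13.7975
θ' = 0.5034 + (13.5000/2.4)·tan(0.06)·0.2 = 0.5710
v' = 13.5000 − 1.1000·0.2 = 13.2800

(12.9651, -13.7975, 0.5710, 13.2800)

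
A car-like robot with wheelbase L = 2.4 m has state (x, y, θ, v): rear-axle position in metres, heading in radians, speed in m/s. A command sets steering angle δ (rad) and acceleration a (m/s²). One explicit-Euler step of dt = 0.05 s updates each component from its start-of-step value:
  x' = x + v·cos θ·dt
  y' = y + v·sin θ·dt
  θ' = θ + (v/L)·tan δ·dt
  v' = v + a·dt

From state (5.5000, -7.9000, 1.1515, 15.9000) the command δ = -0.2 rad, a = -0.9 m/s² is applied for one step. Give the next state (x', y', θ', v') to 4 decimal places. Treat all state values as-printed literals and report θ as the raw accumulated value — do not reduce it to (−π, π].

(5.8237, -7.1739, 1.0844, 15.8550)

x' = 5.5000 + 15.9000·cos(1.1515)·0.05 = 5.8237
y' = -7.9000 + 15.9000·sin(1.1515)·0.05 = -7.1739
θ' = 1.1515 + (15.9000/2.4)·tan(-0.2)·0.05 = 1.0844
v' = 15.9000 − 0.9000·0.05 = 15.8550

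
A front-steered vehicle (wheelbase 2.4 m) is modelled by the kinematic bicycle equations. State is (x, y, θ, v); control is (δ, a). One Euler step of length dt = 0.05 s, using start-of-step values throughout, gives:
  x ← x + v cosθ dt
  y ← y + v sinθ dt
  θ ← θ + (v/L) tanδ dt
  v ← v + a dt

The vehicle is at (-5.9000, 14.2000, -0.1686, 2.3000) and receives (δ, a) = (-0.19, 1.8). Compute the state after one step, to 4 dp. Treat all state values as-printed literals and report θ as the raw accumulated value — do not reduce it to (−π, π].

x' = -5.9000 + 2.3000·cos(-0.1686)·0.05 = -5.7866
y' = 14.2000 + 2.3000·sin(-0.1686)·0.05 = 14.1807
θ' = -0.1686 + (2.3000/2.4)·tan(-0.19)·0.05 = -0.1778
v' = 2.3000 + 1.8000·0.05 = 2.3900

(-5.7866, 14.1807, -0.1778, 2.3900)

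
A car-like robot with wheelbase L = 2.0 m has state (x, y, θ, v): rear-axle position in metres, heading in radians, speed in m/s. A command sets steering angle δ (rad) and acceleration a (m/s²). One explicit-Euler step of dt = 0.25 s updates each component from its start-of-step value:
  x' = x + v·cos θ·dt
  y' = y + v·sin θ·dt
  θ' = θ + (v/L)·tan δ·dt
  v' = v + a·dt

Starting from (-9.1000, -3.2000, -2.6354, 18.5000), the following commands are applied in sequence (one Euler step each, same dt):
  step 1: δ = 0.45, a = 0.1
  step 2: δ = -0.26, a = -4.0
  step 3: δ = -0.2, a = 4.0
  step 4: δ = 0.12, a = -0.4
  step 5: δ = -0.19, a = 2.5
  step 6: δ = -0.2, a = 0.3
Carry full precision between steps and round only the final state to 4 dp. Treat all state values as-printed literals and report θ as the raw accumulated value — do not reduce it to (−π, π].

(-26.6123, -21.5333, -3.2248, 19.1250)

after step 1 (δ=0.45, a=0.1): (-13.145010, -5.442435, -1.518335, 18.525000)
after step 2 (δ=-0.26, a=-4.0): (-12.902161, -10.067314, -2.134341, 17.525000)
after step 3 (δ=-0.2, a=4.0): (-15.242565, -13.771077, -2.578403, 18.525000)
after step 4 (δ=0.12, a=-0.4): (-19.158548, -16.243636, -2.299186, 18.425000)
after step 5 (δ=-0.19, a=2.5): (-22.224787, -19.681037, -2.742123, 19.050000)
after step 6 (δ=-0.2, a=0.3): (-26.612323, -21.533315, -3.224826, 19.125000)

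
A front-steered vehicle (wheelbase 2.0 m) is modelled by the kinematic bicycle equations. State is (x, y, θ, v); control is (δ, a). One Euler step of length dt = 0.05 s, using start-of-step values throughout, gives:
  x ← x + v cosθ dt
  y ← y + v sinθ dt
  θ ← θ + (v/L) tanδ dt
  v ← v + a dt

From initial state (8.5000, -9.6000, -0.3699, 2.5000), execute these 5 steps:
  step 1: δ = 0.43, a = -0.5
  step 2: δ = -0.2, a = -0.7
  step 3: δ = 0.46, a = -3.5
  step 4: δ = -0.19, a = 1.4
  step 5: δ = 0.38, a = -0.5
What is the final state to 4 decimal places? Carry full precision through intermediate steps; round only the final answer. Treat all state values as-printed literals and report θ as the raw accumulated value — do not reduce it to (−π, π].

after step 1 (δ=0.43, a=-0.5): (8.616545, -9.645190, -0.341236, 2.475000)
after step 2 (δ=-0.2, a=-0.7): (8.733160, -9.686603, -0.353779, 2.440000)
after step 3 (δ=0.46, a=-3.5): (8.847605, -9.728870, -0.323556, 2.265000)
after step 4 (δ=-0.19, a=1.4): (8.954978, -9.764877, -0.334447, 2.335000)
after step 5 (δ=0.38, a=-0.5): (9.065259, -9.803199, -0.311131, 2.310000)

(9.0653, -9.8032, -0.3111, 2.3100)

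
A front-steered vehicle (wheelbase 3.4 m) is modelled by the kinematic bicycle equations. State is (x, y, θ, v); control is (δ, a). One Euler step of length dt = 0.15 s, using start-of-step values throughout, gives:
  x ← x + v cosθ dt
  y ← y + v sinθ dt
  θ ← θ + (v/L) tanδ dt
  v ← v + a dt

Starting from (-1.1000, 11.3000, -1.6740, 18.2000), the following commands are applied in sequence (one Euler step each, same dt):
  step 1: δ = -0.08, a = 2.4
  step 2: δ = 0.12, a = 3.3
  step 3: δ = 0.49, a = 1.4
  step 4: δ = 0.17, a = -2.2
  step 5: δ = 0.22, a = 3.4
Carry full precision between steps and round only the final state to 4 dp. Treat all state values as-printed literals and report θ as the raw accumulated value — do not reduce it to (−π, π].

(0.4531, -2.1531, -0.8585, 19.4450)

after step 1 (δ=-0.08, a=2.4): (-1.381246, 8.584526, -1.738373, 18.560000)
after step 2 (δ=0.12, a=3.3): (-1.845598, 5.839524, -1.639639, 19.055000)
after step 3 (δ=0.49, a=1.4): (-2.042214, 2.988045, -1.191240, 19.265000)
after step 4 (δ=0.17, a=-2.2): (-0.971538, 0.303960, -1.045345, 18.935000)
after step 5 (δ=0.22, a=3.4): (0.453141, -2.153133, -0.858540, 19.445000)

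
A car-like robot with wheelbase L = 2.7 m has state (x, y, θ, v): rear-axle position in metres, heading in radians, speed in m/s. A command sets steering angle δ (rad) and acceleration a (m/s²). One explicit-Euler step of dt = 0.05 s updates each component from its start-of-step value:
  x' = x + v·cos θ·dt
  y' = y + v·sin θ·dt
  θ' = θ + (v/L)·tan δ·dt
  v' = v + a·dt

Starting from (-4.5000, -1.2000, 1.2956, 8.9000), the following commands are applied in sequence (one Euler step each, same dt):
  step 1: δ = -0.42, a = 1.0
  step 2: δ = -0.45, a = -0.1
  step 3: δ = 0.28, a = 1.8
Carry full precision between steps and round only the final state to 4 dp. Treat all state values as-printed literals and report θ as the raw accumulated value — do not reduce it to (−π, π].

after step 1 (δ=-0.42, a=1.0): (-4.379078, -0.771745, 1.221998, 8.950000)
after step 2 (δ=-0.45, a=-0.1): (-4.226136, -0.351191, 1.141936, 8.945000)
after step 3 (δ=0.28, a=1.8): (-4.040154, 0.055556, 1.189569, 9.035000)

(-4.0402, 0.0556, 1.1896, 9.0350)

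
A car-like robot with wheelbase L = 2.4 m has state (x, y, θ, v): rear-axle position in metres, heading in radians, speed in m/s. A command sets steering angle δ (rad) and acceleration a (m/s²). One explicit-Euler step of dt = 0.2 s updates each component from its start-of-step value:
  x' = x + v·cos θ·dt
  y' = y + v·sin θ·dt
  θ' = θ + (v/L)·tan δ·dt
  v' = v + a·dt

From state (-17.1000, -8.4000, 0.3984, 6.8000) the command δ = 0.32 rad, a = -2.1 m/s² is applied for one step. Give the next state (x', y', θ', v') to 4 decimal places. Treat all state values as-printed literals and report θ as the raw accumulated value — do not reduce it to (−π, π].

(-15.8465, -7.8724, 0.5862, 6.3800)

x' = -17.1000 + 6.8000·cos(0.3984)·0.2 = -15.8465
y' = -8.4000 + 6.8000·sin(0.3984)·0.2 = -7.8724
θ' = 0.3984 + (6.8000/2.4)·tan(0.32)·0.2 = 0.5862
v' = 6.8000 − 2.1000·0.2 = 6.3800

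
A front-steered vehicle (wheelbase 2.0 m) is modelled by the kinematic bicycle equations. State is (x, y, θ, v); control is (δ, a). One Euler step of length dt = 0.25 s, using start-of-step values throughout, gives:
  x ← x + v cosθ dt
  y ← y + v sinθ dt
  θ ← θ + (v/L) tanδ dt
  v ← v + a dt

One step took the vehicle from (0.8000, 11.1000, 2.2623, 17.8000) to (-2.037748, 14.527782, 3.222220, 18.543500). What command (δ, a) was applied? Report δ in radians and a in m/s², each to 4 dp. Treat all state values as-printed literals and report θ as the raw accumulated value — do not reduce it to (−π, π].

a = (v'−v)/dt = (0.743500)/0.25 = 2.9740
Δθ = θ'−θ = 0.959920;  (v·dt/L) = 17.8000·0.25/2.0 = 2.225000
tan δ = Δθ·L/(v·dt) = 0.431425  →  δ = 0.4073

δ = 0.4073, a = 2.9740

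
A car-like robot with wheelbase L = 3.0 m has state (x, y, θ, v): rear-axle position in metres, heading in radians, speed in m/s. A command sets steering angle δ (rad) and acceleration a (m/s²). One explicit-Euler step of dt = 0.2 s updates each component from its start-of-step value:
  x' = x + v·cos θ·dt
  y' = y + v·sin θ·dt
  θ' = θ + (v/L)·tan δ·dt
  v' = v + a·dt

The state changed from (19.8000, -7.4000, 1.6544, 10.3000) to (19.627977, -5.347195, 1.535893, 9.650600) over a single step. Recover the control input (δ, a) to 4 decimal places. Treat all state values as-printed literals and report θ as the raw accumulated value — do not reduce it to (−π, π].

δ = -0.1709, a = -3.2470

a = (v'−v)/dt = (-0.649400)/0.2 = -3.2470
Δθ = θ'−θ = -0.118507;  (v·dt/L) = 10.3000·0.2/3.0 = 0.686667
tan δ = Δθ·L/(v·dt) = -0.172583  →  δ = -0.1709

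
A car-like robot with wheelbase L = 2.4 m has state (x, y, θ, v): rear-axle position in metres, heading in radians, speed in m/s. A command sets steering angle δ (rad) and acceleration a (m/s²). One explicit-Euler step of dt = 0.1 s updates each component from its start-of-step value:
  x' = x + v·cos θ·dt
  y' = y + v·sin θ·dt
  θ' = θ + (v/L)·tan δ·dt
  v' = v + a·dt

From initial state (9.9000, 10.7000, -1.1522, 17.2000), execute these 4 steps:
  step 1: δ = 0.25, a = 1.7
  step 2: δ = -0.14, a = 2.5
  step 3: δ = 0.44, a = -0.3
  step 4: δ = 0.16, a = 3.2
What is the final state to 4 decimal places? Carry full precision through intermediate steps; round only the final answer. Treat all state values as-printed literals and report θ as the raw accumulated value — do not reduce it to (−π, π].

after step 1 (δ=0.25, a=1.7): (10.599143, 9.128504, -0.969205, 17.370000)
after step 2 (δ=-0.14, a=2.5): (11.582207, 7.696459, -1.071197, 17.620000)
after step 3 (δ=0.44, a=-0.3): (12.426335, 6.149820, -0.725566, 17.590000)
after step 4 (δ=0.16, a=3.2): (13.742285, 4.982620, -0.607288, 17.910000)

(13.7423, 4.9826, -0.6073, 17.9100)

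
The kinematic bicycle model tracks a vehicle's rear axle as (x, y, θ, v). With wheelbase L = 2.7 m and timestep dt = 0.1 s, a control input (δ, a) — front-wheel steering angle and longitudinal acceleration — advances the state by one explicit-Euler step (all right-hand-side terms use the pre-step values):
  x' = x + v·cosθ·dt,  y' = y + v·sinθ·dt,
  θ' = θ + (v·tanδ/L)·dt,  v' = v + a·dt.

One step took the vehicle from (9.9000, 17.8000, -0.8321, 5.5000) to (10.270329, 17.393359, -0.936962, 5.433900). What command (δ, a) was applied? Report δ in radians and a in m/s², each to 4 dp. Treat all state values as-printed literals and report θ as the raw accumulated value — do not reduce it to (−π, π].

δ = -0.4754, a = -0.6610

a = (v'−v)/dt = (-0.066100)/0.1 = -0.6610
Δθ = θ'−θ = -0.104862;  (v·dt/L) = 5.5000·0.1/2.7 = 0.203704
tan δ = Δθ·L/(v·dt) = -0.514777  →  δ = -0.4754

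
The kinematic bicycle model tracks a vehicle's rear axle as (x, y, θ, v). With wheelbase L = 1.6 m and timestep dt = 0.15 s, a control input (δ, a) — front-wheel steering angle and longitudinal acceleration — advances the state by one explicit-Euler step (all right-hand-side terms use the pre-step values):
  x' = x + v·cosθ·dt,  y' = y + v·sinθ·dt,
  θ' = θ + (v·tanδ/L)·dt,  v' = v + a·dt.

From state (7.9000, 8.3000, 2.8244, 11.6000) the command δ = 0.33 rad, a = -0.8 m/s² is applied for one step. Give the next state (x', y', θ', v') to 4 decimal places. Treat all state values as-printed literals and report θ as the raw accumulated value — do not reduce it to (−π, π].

(6.2468, 8.8427, 3.1969, 11.4800)

x' = 7.9000 + 11.6000·cos(2.8244)·0.15 = 6.2468
y' = 8.3000 + 11.6000·sin(2.8244)·0.15 = 8.8427
θ' = 2.8244 + (11.6000/1.6)·tan(0.33)·0.15 = 3.1969
v' = 11.6000 − 0.8000·0.15 = 11.4800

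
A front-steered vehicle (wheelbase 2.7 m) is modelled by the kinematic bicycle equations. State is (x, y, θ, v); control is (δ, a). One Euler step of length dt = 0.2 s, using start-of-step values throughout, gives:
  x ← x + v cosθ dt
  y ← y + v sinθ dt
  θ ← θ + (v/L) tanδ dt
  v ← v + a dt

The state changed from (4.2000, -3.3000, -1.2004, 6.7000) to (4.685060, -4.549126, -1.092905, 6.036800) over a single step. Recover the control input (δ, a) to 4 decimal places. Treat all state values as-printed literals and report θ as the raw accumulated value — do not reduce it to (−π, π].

a = (v'−v)/dt = (-0.663200)/0.2 = -3.3160
Δθ = θ'−θ = 0.107495;  (v·dt/L) = 6.7000·0.2/2.7 = 0.496296
tan δ = Δθ·L/(v·dt) = 0.216594  →  δ = 0.2133

δ = 0.2133, a = -3.3160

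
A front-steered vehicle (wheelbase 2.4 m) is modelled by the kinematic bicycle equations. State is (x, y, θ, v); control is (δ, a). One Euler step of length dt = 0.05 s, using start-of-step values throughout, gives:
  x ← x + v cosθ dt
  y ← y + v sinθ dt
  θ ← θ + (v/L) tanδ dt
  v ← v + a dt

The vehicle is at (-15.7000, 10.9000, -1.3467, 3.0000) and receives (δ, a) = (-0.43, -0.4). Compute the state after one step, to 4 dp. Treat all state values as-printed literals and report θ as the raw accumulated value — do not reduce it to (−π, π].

(-15.6667, 10.7538, -1.3754, 2.9800)

x' = -15.7000 + 3.0000·cos(-1.3467)·0.05 = -15.6667
y' = 10.9000 + 3.0000·sin(-1.3467)·0.05 = 10.7538
θ' = -1.3467 + (3.0000/2.4)·tan(-0.43)·0.05 = -1.3754
v' = 3.0000 − 0.4000·0.05 = 2.9800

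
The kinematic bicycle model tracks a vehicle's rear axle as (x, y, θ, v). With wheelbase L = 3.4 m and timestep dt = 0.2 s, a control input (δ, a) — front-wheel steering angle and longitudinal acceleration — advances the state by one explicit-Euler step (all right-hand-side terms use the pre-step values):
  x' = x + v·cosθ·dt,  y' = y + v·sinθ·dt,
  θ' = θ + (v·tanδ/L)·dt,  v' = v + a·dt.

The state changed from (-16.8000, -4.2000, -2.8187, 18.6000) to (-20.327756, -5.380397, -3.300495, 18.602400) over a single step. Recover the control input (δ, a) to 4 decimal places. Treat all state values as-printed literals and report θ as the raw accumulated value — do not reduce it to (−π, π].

a = (v'−v)/dt = (0.002400)/0.2 = 0.0120
Δθ = θ'−θ = -0.481795;  (v·dt/L) = 18.6000·0.2/3.4 = 1.094118
tan δ = Δθ·L/(v·dt) = -0.440350  →  δ = -0.4148

δ = -0.4148, a = 0.0120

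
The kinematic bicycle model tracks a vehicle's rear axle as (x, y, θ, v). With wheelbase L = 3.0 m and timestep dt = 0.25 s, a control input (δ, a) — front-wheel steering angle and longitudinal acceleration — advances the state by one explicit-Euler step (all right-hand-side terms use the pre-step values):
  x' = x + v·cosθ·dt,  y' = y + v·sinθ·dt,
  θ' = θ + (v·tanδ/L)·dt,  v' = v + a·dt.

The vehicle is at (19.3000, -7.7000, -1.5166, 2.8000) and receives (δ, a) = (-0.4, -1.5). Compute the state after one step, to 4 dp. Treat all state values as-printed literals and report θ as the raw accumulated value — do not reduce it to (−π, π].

x' = 19.3000 + 2.8000·cos(-1.5166)·0.25 = 19.3379
y' = -7.7000 + 2.8000·sin(-1.5166)·0.25 = -8.3990
θ' = -1.5166 + (2.8000/3.0)·tan(-0.4)·0.25 = -1.6153
v' = 2.8000 − 1.5000·0.25 = 2.4250

(19.3379, -8.3990, -1.6153, 2.4250)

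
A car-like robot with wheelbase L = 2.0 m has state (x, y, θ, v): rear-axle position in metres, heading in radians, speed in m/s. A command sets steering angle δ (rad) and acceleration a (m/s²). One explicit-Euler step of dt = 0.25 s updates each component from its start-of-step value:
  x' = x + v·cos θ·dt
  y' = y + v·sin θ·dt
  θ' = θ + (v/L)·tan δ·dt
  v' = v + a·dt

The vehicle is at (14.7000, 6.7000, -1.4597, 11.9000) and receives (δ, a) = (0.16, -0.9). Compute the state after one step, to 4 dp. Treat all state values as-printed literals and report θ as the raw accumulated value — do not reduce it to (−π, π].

(15.0298, 3.7433, -1.2196, 11.6750)

x' = 14.7000 + 11.9000·cos(-1.4597)·0.25 = 15.0298
y' = 6.7000 + 11.9000·sin(-1.4597)·0.25 = 3.7433
θ' = -1.4597 + (11.9000/2.0)·tan(0.16)·0.25 = -1.2196
v' = 11.9000 − 0.9000·0.25 = 11.6750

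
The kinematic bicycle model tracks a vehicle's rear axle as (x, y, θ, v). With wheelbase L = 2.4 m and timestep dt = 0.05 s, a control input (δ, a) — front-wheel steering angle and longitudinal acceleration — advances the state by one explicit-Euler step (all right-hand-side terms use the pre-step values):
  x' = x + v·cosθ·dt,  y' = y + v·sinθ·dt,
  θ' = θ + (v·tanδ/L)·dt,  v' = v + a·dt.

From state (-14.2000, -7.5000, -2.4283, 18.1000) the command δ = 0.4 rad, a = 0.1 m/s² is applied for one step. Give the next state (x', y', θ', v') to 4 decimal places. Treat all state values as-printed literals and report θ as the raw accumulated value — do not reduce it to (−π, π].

(-14.8844, -8.0922, -2.2689, 18.1050)

x' = -14.2000 + 18.1000·cos(-2.4283)·0.05 = -14.8844
y' = -7.5000 + 18.1000·sin(-2.4283)·0.05 = -8.0922
θ' = -2.4283 + (18.1000/2.4)·tan(0.4)·0.05 = -2.2689
v' = 18.1000 + 0.1000·0.05 = 18.1050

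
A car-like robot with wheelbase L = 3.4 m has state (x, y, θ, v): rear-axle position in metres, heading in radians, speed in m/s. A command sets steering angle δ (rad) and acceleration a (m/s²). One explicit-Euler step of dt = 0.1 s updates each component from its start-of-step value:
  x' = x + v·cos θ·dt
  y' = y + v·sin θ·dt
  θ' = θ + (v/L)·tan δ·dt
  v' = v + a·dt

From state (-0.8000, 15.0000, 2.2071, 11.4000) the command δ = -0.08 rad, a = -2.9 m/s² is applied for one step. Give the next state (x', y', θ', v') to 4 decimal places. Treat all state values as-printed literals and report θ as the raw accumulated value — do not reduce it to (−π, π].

x' = -0.8000 + 11.4000·cos(2.2071)·0.1 = -1.4774
y' = 15.0000 + 11.4000·sin(2.2071)·0.1 = 15.9169
θ' = 2.2071 + (11.4000/3.4)·tan(-0.08)·0.1 = 2.1802
v' = 11.4000 − 2.9000·0.1 = 11.1100

(-1.4774, 15.9169, 2.1802, 11.1100)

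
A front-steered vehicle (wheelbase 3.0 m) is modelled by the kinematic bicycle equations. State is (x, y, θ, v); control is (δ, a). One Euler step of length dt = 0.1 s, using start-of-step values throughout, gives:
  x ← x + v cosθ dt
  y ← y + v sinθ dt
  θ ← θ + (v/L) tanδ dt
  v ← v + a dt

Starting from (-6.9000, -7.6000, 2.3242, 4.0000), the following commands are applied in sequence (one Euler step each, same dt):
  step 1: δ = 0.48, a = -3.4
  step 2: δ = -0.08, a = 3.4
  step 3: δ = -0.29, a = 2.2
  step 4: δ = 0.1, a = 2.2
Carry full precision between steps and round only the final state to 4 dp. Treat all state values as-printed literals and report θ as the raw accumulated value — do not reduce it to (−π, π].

(-8.0273, -6.4824, 2.3582, 4.4400)

after step 1 (δ=0.48, a=-3.4): (-7.173650, -7.308254, 2.393615, 3.660000)
after step 2 (δ=-0.08, a=3.4): (-7.441952, -7.059316, 2.383834, 4.000000)
after step 3 (δ=-0.29, a=2.2): (-7.732503, -6.784398, 2.344046, 4.220000)
after step 4 (δ=0.1, a=2.2): (-8.027255, -6.482396, 2.358159, 4.440000)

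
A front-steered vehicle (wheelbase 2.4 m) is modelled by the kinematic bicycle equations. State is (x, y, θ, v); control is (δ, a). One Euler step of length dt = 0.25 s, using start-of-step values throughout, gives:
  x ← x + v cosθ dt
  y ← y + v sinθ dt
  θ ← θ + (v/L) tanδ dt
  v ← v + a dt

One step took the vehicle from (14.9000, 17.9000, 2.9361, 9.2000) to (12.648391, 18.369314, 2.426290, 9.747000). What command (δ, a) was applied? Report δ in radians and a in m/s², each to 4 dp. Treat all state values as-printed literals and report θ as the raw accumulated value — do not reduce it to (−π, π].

δ = -0.4889, a = 2.1880

a = (v'−v)/dt = (0.547000)/0.25 = 2.1880
Δθ = θ'−θ = -0.509810;  (v·dt/L) = 9.2000·0.25/2.4 = 0.958333
tan δ = Δθ·L/(v·dt) = -0.531976  →  δ = -0.4889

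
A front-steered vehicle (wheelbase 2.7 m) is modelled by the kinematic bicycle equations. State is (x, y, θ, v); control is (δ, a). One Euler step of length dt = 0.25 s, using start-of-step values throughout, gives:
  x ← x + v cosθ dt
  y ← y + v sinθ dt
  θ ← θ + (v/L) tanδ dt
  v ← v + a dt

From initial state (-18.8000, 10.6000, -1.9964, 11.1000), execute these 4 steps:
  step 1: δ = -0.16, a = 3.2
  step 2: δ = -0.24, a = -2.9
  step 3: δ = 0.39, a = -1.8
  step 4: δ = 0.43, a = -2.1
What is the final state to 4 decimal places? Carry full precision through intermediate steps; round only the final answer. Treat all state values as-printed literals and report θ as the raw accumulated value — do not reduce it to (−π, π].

(-24.8556, 1.3519, -1.5511, 10.2000)

after step 1 (δ=-0.16, a=3.2): (-19.945716, 8.072559, -2.162262, 11.900000)
after step 2 (δ=-0.24, a=-2.9): (-21.604512, 5.602939, -2.431904, 11.175000)
after step 3 (δ=0.39, a=-1.8): (-23.723752, 3.782538, -2.006576, 10.725000)
after step 4 (δ=0.43, a=-2.1): (-24.855555, 1.351874, -1.551140, 10.200000)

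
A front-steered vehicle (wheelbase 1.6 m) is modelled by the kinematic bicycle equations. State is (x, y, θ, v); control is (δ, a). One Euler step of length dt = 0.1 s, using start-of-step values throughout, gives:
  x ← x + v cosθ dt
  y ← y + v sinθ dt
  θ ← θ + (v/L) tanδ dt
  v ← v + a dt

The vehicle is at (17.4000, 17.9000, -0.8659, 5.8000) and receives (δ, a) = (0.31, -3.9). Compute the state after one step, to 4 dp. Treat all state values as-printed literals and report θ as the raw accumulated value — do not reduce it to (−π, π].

(17.7758, 17.4582, -0.7498, 5.4100)

x' = 17.4000 + 5.8000·cos(-0.8659)·0.1 = 17.7758
y' = 17.9000 + 5.8000·sin(-0.8659)·0.1 = 17.4582
θ' = -0.8659 + (5.8000/1.6)·tan(0.31)·0.1 = -0.7498
v' = 5.8000 − 3.9000·0.1 = 5.4100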